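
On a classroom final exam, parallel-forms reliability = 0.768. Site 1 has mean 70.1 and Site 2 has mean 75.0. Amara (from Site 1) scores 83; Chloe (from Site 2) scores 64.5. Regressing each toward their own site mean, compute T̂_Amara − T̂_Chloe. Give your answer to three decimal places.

T̂_Amara = 0.768(83) + 0.232(70.1) = 80.00720
T̂_Chloe = 0.768(64.5) + 0.232(75.0) = 66.93600
Difference = 80.00720 − 66.93600 = 13.07120

13.071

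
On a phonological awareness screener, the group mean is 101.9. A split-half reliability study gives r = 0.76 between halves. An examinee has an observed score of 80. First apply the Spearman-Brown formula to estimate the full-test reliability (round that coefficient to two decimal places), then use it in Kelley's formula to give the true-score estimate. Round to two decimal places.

Spearman-Brown: ρ = 2r/(1 + r) = 2(0.76)/(1 + 0.76) = 1.520/1.76 = 0.8636 → 0.86
Kelley's formula gives T̂ = 0.86·80 + 0.14·101.9 = 68.80 + 14.266 = 83.066.

83.07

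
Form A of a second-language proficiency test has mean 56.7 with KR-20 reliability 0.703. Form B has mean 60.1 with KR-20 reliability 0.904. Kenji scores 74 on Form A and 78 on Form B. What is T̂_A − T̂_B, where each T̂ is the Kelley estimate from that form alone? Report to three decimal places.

T̂_A = 0.703(74) + 0.297(56.7) = 68.86190
T̂_B = 0.904(78) + 0.096(60.1) = 76.28160
T̂_A − T̂_B = -7.41970

-7.420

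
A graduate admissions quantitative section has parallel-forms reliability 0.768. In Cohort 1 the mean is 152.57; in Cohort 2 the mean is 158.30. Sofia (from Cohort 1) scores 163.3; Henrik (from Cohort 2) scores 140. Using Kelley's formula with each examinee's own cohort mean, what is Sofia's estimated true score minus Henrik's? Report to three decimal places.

16.565

T̂_Sofia = 0.768(163.3) + 0.232(152.57) = 160.81064
T̂_Henrik = 0.768(140) + 0.232(158.30) = 144.24560
Difference = 160.81064 − 144.24560 = 16.56504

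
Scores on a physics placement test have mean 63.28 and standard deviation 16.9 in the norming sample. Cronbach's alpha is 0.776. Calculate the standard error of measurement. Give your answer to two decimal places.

8.00

SEM = SD · √(1 − ρ) = 16.9 × √0.224 = 16.9 × 0.4733 = 7.999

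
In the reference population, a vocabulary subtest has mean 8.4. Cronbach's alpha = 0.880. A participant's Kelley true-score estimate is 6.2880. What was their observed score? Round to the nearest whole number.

6

T̂ = ρX + (1 − ρ)μ  ⇒  X = (T̂ − (1 − ρ)μ) / ρ
X = (6.2880 − 0.120 × 8.4) / 0.880 = (6.2880 − 1.0080) / 0.880 = 5.2800 / 0.880 = 6.00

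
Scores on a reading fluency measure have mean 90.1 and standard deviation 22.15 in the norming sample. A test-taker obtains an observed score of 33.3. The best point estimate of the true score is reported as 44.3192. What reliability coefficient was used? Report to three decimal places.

T̂ = ρX + (1 − ρ)μ  ⇒  T̂ − μ = ρ(X − μ)
ρ = (T̂ − μ)/(X − μ) = (44.3192 − 90.1) / (33.3 − 90.1) = -45.7808 / -56.8 = 0.80600

0.806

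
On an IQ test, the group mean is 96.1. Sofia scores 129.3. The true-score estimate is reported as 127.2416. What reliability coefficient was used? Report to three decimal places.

0.938

T̂ = ρX + (1 − ρ)μ  ⇒  T̂ − μ = ρ(X − μ)
ρ = (T̂ − μ)/(X − μ) = (127.2416 − 96.1) / (129.3 − 96.1) = 31.1416 / 33.2 = 0.93800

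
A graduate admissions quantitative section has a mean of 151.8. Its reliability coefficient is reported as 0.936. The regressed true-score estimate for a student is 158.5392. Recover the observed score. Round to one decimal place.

T̂ = ρX + (1 − ρ)μ  ⇒  X = (T̂ − (1 − ρ)μ) / ρ
X = (158.5392 − 0.064 × 151.8) / 0.936 = (158.5392 − 9.7152) / 0.936 = 148.8240 / 0.936 = 159.000

159.0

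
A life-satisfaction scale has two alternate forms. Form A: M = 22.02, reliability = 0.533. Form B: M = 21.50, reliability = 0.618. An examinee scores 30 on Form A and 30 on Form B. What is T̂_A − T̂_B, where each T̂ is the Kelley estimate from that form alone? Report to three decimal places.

-0.480

T̂_A = 0.533(30) + 0.467(22.02) = 26.27334
T̂_B = 0.618(30) + 0.382(21.50) = 26.75300
T̂_A − T̂_B = -0.47966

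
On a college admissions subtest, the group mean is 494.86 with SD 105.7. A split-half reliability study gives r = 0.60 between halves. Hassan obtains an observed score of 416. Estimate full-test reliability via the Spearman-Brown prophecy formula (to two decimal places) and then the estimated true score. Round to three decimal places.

Spearman-Brown: ρ = 2r/(1 + r) = 2(0.60)/(1 + 0.60) = 1.200/1.60 = 0.7500 → 0.75
Kelley's formula gives T̂ = 0.75·416 + 0.25·494.86 = 312.00 + 123.7150 = 435.7150.

435.715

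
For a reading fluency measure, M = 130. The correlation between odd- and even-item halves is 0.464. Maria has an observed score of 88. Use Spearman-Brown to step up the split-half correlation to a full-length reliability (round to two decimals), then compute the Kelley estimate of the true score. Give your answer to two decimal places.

Spearman-Brown: ρ = 2r/(1 + r) = 2(0.464)/(1 + 0.464) = 0.9280/1.464 = 0.6339 → 0.63
T̂ = 0.63(88) + 0.37(130) = 55.44 + 48.10 = 103.540 → 103.54

103.54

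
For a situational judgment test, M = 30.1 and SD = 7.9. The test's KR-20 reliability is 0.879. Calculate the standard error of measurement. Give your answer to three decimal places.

2.748

SEM = SD · √(1 − ρ) = 7.9 × √0.121 = 7.9 × 0.3479 = 2.7480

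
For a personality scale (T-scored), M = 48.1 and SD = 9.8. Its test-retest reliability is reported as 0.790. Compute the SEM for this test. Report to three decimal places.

4.491

SEM = SD · √(1 − ρ) = 9.8 × √0.210 = 9.8 × 0.4583 = 4.4909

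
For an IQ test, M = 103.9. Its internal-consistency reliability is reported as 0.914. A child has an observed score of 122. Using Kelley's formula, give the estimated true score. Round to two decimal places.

120.44

T̂ = ρX + (1 − ρ)μ
  = 0.914 × 122 + 0.086 × 103.9
  = 111.508 + 8.9354
  = 120.443
  ≈ 120.44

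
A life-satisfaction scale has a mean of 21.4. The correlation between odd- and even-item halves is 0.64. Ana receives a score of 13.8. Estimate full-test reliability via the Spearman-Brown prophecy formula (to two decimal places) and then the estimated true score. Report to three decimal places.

15.472

Spearman-Brown: ρ = 2r/(1 + r) = 2(0.64)/(1 + 0.64) = 1.280/1.64 = 0.7805 → 0.78
Weight the observed score by reliability and the mean by (1 − reliability): T̂ = 0.78·13.8 + 0.22·21.4 = 10.764 + 4.708 = 15.4720.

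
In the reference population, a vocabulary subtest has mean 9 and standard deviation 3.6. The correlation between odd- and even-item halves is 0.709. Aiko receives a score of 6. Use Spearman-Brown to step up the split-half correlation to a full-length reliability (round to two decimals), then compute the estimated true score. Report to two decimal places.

Spearman-Brown: ρ = 2r/(1 + r) = 2(0.709)/(1 + 0.709) = 1.4180/1.709 = 0.8297 → 0.83
T̂ = 0.83(6) + 0.17(9) = 4.98 + 1.53 = 6.510 → 6.51

6.51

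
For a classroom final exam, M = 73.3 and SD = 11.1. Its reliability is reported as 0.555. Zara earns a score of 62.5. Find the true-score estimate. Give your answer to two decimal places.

67.31

T̂ = 0.555(62.5) + 0.445(73.3) = 34.6875 + 32.6185 = 67.306 → 67.31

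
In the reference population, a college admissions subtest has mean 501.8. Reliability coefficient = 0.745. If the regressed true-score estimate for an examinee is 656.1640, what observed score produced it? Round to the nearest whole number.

T̂ = ρX + (1 − ρ)μ  ⇒  X = (T̂ − (1 − ρ)μ) / ρ
X = (656.1640 − 0.255 × 501.8) / 0.745 = (656.1640 − 127.9590) / 0.745 = 528.2050 / 0.745 = 709.00

709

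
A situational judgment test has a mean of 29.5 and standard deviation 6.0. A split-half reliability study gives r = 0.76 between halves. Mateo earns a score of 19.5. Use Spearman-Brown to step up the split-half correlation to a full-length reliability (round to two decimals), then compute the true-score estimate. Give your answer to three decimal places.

Spearman-Brown: ρ = 2r/(1 + r) = 2(0.76)/(1 + 0.76) = 1.520/1.76 = 0.8636 → 0.86
T̂ = ρX + (1 − ρ)μ
  = 0.86 × 19.5 + 0.14 × 29.5
  = 16.770 + 4.130
  = 20.9000
  ≈ 20.900

20.900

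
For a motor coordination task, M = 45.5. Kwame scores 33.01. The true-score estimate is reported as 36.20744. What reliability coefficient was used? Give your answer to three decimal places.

0.744

T̂ = ρX + (1 − ρ)μ  ⇒  T̂ − μ = ρ(X − μ)
ρ = (T̂ − μ)/(X − μ) = (36.20744 − 45.5) / (33.01 − 45.5) = -9.29256 / -12.49 = 0.74400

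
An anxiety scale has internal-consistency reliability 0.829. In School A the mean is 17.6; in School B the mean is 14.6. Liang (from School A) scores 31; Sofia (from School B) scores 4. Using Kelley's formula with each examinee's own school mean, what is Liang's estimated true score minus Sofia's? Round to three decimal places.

22.896

T̂_Liang = 0.829(31) + 0.171(17.6) = 28.70860
T̂_Sofia = 0.829(4) + 0.171(14.6) = 5.81260
Difference = 28.70860 − 5.81260 = 22.89600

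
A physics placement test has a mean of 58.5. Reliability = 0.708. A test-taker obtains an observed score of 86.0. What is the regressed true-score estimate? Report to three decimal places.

T̂ = 0.708(86.0) + 0.292(58.5) = 60.8880 + 17.0820 = 77.9700 → 77.970

77.970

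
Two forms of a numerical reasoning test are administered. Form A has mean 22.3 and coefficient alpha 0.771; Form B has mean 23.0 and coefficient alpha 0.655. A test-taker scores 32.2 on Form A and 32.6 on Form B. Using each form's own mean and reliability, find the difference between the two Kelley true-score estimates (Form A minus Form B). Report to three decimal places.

T̂_A = 0.771(32.2) + 0.229(22.3) = 29.93290
T̂_B = 0.655(32.6) + 0.345(23.0) = 29.28800
T̂_A − T̂_B = 0.64490

0.645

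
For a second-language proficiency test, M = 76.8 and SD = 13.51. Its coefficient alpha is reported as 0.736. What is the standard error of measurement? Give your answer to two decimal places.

SEM = SD · √(1 − ρ) = 13.51 × √0.264 = 13.51 × 0.5138 = 6.942

6.94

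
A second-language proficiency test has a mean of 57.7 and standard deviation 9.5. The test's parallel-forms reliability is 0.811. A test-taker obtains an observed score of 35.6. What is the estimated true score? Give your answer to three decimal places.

39.777

T̂ = 0.811(35.6) + 0.189(57.7) = 28.8716 + 10.9053 = 39.7769 → 39.777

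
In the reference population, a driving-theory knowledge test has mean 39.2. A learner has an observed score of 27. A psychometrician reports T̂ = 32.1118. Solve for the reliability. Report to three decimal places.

T̂ = ρX + (1 − ρ)μ  ⇒  T̂ − μ = ρ(X − μ)
ρ = (T̂ − μ)/(X − μ) = (32.1118 − 39.2) / (27 − 39.2) = -7.0882 / -12.2 = 0.58100

0.581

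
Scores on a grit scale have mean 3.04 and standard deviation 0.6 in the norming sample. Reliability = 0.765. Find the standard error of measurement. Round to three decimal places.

SEM = SD · √(1 − ρ) = 0.6 × √0.235 = 0.6 × 0.4848 = 0.2909

0.291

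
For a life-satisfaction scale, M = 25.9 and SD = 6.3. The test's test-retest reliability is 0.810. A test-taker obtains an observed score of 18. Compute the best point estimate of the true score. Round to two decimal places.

19.50

T̂ = ρX + (1 − ρ)μ
  = 0.810 × 18 + 0.190 × 25.9
  = 14.580 + 4.9210
  = 19.501
  ≈ 19.50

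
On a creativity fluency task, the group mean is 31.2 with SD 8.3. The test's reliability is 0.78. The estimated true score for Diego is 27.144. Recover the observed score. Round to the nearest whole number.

T̂ = ρX + (1 − ρ)μ  ⇒  X = (T̂ − (1 − ρ)μ) / ρ
X = (27.144 − 0.22 × 31.2) / 0.78 = (27.144 − 6.864) / 0.78 = 20.280 / 0.78 = 26.00

26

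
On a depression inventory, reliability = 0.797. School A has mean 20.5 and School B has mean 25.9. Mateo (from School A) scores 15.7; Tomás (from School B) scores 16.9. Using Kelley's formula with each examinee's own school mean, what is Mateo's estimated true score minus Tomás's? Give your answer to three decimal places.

-2.053

T̂_Mateo = 0.797(15.7) + 0.203(20.5) = 16.67440
T̂_Tomás = 0.797(16.9) + 0.203(25.9) = 18.72700
Difference = 16.67440 − 18.72700 = -2.05260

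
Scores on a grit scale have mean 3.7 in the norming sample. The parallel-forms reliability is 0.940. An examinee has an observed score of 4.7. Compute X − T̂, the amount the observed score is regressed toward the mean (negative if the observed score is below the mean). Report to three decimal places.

0.060

T̂ = ρX + (1 − ρ)μ
  = 0.940 × 4.7 + 0.060 × 3.7
  = 4.4180 + 0.2220
  = 4.64000
  ≈ 4.6400
X − T̂ = 4.7 − 4.6400 = 0.0600 → 0.060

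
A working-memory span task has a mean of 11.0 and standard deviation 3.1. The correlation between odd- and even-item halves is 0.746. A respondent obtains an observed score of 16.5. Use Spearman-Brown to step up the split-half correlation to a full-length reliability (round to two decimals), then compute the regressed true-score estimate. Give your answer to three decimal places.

Spearman-Brown: ρ = 2r/(1 + r) = 2(0.746)/(1 + 0.746) = 1.4920/1.746 = 0.8545 → 0.85
T̂ = 0.85(16.5) + 0.15(11.0) = 14.025 + 1.650 = 15.6750 → 15.675

15.675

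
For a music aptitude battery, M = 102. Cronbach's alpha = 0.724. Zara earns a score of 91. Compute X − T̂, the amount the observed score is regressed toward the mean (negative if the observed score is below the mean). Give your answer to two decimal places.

-3.04

T̂ = 0.724(91) + 0.276(102) = 65.884 + 28.152 = 94.0360 → 94.036
X − T̂ = 91 − 94.036 = -3.036 → -3.04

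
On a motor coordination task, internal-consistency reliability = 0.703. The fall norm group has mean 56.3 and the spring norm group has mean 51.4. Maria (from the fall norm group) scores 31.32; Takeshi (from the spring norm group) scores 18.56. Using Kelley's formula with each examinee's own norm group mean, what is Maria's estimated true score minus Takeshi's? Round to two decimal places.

T̂_Maria = 0.703(31.32) + 0.297(56.3) = 38.7391
T̂_Takeshi = 0.703(18.56) + 0.297(51.4) = 28.3135
Difference = 38.7391 − 28.3135 = 10.4256

10.43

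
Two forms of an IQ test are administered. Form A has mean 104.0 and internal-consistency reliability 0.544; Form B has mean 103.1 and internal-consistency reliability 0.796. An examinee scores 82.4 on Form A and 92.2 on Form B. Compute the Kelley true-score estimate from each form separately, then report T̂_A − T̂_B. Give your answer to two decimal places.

T̂_A = 0.544(82.4) + 0.456(104.0) = 92.2496
T̂_B = 0.796(92.2) + 0.204(103.1) = 94.4236
T̂_A − T̂_B = -2.1740

-2.17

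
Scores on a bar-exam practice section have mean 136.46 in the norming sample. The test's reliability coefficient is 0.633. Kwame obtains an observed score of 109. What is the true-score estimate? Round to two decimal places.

119.08

Weight the observed score by reliability and the mean by (1 − reliability): T̂ = 0.633·109 + 0.367·136.46 = 68.997 + 50.08082 = 119.078.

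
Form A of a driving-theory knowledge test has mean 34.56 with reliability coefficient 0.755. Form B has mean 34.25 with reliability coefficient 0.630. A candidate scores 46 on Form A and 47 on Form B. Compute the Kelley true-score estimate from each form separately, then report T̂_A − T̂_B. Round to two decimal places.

T̂_A = 0.755(46) + 0.245(34.56) = 43.1972
T̂_B = 0.630(47) + 0.370(34.25) = 42.2825
T̂_A − T̂_B = 0.9147

0.91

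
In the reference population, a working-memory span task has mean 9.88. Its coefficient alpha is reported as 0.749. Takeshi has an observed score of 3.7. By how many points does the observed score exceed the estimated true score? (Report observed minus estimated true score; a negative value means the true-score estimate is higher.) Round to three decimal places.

-1.551

T̂ = 0.749(3.7) + 0.251(9.88) = 2.7713 + 2.47988 = 5.25118 → 5.2512
X − T̂ = 3.7 − 5.2512 = -1.5512 → -1.551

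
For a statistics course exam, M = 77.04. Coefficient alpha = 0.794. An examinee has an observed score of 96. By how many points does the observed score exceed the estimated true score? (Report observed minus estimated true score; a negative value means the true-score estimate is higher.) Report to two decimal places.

T̂ = ρX + (1 − ρ)μ
  = 0.794 × 96 + 0.206 × 77.04
  = 76.224 + 15.87024
  = 92.0942
  ≈ 92.094
X − T̂ = 96 − 92.094 = 3.906 → 3.91

3.91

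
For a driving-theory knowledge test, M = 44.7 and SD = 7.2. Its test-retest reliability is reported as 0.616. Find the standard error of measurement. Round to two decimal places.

4.46

SEM = SD · √(1 − ρ) = 7.2 × √0.384 = 7.2 × 0.6197 = 4.462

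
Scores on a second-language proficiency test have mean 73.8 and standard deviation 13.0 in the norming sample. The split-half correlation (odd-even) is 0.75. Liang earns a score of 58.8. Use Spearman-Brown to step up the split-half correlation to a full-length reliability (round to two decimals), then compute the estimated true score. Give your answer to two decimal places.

60.90

Spearman-Brown: ρ = 2r/(1 + r) = 2(0.75)/(1 + 0.75) = 1.500/1.75 = 0.8571 → 0.86
Weight the observed score by reliability and the mean by (1 − reliability): T̂ = 0.86·58.8 + 0.14·73.8 = 50.568 + 10.332 = 60.900.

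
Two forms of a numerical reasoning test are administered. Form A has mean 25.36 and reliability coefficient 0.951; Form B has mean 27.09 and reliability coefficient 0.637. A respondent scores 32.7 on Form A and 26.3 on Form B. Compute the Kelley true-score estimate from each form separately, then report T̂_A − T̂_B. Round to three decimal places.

5.754

T̂_A = 0.951(32.7) + 0.049(25.36) = 32.34034
T̂_B = 0.637(26.3) + 0.363(27.09) = 26.58677
T̂_A − T̂_B = 5.75357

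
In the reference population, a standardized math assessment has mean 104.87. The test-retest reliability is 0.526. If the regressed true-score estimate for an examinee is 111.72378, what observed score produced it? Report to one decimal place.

117.9

T̂ = ρX + (1 − ρ)μ  ⇒  X = (T̂ − (1 − ρ)μ) / ρ
X = (111.72378 − 0.474 × 104.87) / 0.526 = (111.72378 − 49.70838) / 0.526 = 62.01540 / 0.526 = 117.900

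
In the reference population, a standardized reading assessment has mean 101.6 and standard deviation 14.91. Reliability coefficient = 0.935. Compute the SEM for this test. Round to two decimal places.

3.80

SEM = SD · √(1 − ρ) = 14.91 × √0.065 = 14.91 × 0.2550 = 3.801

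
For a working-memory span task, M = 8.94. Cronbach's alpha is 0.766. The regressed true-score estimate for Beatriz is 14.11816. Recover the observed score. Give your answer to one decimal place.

T̂ = ρX + (1 − ρ)μ  ⇒  X = (T̂ − (1 − ρ)μ) / ρ
X = (14.11816 − 0.234 × 8.94) / 0.766 = (14.11816 − 2.09196) / 0.766 = 12.02620 / 0.766 = 15.700

15.7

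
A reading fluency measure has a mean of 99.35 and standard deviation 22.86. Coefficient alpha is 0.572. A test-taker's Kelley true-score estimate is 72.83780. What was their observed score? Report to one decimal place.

53.0

T̂ = ρX + (1 − ρ)μ  ⇒  X = (T̂ − (1 − ρ)μ) / ρ
X = (72.83780 − 0.428 × 99.35) / 0.572 = (72.83780 − 42.52180) / 0.572 = 30.31600 / 0.572 = 53.000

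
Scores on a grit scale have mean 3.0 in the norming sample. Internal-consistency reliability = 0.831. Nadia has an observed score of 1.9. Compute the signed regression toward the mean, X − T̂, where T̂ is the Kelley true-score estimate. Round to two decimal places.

T̂ = 0.831(1.9) + 0.169(3.0) = 1.5789 + 0.5070 = 2.0859 → 2.086
X − T̂ = 1.9 − 2.086 = -0.186 → -0.19

-0.19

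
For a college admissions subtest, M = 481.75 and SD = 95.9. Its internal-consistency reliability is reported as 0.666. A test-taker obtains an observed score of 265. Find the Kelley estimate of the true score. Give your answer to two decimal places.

Regress the observed score toward the mean by the unreliability: T̂ = 0.666·265 + 0.334·481.75 = 176.490 + 160.90450 = 337.394.

337.39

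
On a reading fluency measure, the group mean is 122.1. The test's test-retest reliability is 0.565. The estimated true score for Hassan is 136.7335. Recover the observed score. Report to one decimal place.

T̂ = ρX + (1 − ρ)μ  ⇒  X = (T̂ − (1 − ρ)μ) / ρ
X = (136.7335 − 0.435 × 122.1) / 0.565 = (136.7335 − 53.1135) / 0.565 = 83.6200 / 0.565 = 148.000

148.0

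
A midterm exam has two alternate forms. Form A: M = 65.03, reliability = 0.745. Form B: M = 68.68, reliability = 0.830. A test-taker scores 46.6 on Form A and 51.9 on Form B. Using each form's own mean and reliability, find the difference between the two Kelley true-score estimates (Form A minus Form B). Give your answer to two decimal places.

T̂_A = 0.745(46.6) + 0.255(65.03) = 51.2996
T̂_B = 0.830(51.9) + 0.170(68.68) = 54.7526
T̂_A − T̂_B = -3.4530

-3.45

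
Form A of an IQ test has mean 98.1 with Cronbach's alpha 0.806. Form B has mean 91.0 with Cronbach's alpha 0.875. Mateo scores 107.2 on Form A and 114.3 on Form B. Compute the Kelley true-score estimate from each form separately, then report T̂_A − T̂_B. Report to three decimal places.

-5.953

T̂_A = 0.806(107.2) + 0.194(98.1) = 105.43460
T̂_B = 0.875(114.3) + 0.125(91.0) = 111.38750
T̂_A − T̂_B = -5.95290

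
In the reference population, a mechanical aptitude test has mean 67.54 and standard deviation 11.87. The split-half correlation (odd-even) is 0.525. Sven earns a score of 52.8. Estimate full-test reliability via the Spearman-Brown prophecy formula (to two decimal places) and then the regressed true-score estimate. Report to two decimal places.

Spearman-Brown: ρ = 2r/(1 + r) = 2(0.525)/(1 + 0.525) = 1.0500/1.525 = 0.6885 → 0.69
T̂ = 0.69(52.8) + 0.31(67.54) = 36.432 + 20.9374 = 57.369 → 57.37

57.37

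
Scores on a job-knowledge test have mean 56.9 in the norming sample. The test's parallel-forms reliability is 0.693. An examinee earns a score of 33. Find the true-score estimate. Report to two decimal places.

40.34

T̂ = 0.693(33) + 0.307(56.9) = 22.869 + 17.4683 = 40.337 → 40.34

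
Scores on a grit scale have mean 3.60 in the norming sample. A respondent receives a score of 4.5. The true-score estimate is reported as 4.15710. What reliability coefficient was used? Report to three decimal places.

0.619

T̂ = ρX + (1 − ρ)μ  ⇒  T̂ − μ = ρ(X − μ)
ρ = (T̂ − μ)/(X − μ) = (4.15710 − 3.60) / (4.5 − 3.60) = 0.55710 / 0.90 = 0.61900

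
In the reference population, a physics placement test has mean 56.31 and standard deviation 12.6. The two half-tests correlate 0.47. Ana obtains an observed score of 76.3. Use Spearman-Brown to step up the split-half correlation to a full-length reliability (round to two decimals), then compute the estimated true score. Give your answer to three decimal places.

69.104

Spearman-Brown: ρ = 2r/(1 + r) = 2(0.47)/(1 + 0.47) = 0.940/1.47 = 0.6395 → 0.64
T̂ = 0.64(76.3) + 0.36(56.31) = 48.832 + 20.2716 = 69.1036 → 69.104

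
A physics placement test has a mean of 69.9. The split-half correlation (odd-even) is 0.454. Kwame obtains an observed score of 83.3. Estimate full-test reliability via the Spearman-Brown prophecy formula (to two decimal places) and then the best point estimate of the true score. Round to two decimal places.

Spearman-Brown: ρ = 2r/(1 + r) = 2(0.454)/(1 + 0.454) = 0.9080/1.454 = 0.6245 → 0.62
T̂ = 0.62(83.3) + 0.38(69.9) = 51.646 + 26.562 = 78.208 → 78.21

78.21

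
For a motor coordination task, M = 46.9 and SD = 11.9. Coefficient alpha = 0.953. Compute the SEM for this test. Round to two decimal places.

SEM = SD · √(1 − ρ) = 11.9 × √0.047 = 11.9 × 0.2168 = 2.580

2.58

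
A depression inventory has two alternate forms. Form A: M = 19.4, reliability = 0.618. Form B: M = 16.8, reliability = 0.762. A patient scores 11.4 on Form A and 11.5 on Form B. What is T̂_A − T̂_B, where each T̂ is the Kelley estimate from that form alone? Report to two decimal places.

T̂_A = 0.618(11.4) + 0.382(19.4) = 14.4560
T̂_B = 0.762(11.5) + 0.238(16.8) = 12.7614
T̂_A − T̂_B = 1.6946

1.69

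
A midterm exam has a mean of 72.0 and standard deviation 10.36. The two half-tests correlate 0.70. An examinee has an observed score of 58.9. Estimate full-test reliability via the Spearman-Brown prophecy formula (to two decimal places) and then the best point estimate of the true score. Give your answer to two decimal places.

61.26

Spearman-Brown: ρ = 2r/(1 + r) = 2(0.70)/(1 + 0.70) = 1.400/1.70 = 0.8235 → 0.82
T̂ = 0.82(58.9) + 0.18(72.0) = 48.298 + 12.960 = 61.258 → 61.26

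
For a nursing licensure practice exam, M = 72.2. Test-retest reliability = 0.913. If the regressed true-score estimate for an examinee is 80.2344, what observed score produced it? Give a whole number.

T̂ = ρX + (1 − ρ)μ  ⇒  X = (T̂ − (1 − ρ)μ) / ρ
X = (80.2344 − 0.087 × 72.2) / 0.913 = (80.2344 − 6.2814) / 0.913 = 73.9530 / 0.913 = 81.00

81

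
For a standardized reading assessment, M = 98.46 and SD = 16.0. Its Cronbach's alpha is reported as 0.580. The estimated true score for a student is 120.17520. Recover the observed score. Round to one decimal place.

T̂ = ρX + (1 − ρ)μ  ⇒  X = (T̂ − (1 − ρ)μ) / ρ
X = (120.17520 − 0.420 × 98.46) / 0.580 = (120.17520 − 41.35320) / 0.580 = 78.82200 / 0.580 = 135.900

135.9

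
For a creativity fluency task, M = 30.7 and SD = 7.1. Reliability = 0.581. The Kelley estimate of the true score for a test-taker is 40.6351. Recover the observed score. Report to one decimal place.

T̂ = ρX + (1 − ρ)μ  ⇒  X = (T̂ − (1 − ρ)μ) / ρ
X = (40.6351 − 0.419 × 30.7) / 0.581 = (40.6351 − 12.8633) / 0.581 = 27.7718 / 0.581 = 47.800

47.8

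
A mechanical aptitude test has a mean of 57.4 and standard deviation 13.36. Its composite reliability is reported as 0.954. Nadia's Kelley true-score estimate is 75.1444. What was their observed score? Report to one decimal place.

T̂ = ρX + (1 − ρ)μ  ⇒  X = (T̂ − (1 − ρ)μ) / ρ
X = (75.1444 − 0.046 × 57.4) / 0.954 = (75.1444 − 2.6404) / 0.954 = 72.5040 / 0.954 = 76.000

76.0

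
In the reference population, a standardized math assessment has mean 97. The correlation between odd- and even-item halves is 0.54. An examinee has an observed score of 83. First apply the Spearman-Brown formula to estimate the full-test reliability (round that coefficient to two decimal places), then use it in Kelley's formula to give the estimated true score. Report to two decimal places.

87.20

Spearman-Brown: ρ = 2r/(1 + r) = 2(0.54)/(1 + 0.54) = 1.080/1.54 = 0.7013 → 0.70
T̂ = 0.70(83) + 0.30(97) = 58.10 + 29.10 = 87.200 → 87.20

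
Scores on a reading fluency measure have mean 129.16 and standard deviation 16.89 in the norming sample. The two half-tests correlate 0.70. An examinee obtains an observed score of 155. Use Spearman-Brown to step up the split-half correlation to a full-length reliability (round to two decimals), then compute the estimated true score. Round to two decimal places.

150.35

Spearman-Brown: ρ = 2r/(1 + r) = 2(0.70)/(1 + 0.70) = 1.400/1.70 = 0.8235 → 0.82
T̂ = ρX + (1 − ρ)μ
  = 0.82 × 155 + 0.18 × 129.16
  = 127.10 + 23.2488
  = 150.349
  ≈ 150.35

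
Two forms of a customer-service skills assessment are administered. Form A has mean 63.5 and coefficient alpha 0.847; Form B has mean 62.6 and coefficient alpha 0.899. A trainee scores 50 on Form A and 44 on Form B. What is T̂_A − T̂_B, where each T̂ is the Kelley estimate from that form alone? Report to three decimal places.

T̂_A = 0.847(50) + 0.153(63.5) = 52.06550
T̂_B = 0.899(44) + 0.101(62.6) = 45.87860
T̂_A − T̂_B = 6.18690

6.187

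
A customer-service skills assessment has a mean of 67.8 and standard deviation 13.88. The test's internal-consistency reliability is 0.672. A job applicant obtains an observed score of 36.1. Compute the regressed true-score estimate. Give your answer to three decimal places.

T̂ = 0.672(36.1) + 0.328(67.8) = 24.2592 + 22.2384 = 46.4976 → 46.498

46.498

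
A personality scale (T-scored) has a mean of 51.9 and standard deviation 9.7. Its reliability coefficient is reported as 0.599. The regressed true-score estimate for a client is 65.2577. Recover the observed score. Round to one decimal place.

74.2

T̂ = ρX + (1 − ρ)μ  ⇒  X = (T̂ − (1 − ρ)μ) / ρ
X = (65.2577 − 0.401 × 51.9) / 0.599 = (65.2577 − 20.8119) / 0.599 = 44.4458 / 0.599 = 74.200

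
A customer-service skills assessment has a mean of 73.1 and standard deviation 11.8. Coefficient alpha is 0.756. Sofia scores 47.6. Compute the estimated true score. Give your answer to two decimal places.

53.82

T̂ = 0.756(47.6) + 0.244(73.1) = 35.9856 + 17.8364 = 53.822 → 53.82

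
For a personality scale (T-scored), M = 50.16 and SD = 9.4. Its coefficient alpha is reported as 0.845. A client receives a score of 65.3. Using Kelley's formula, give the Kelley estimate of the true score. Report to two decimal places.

Regress the observed score toward the mean by the unreliability: T̂ = 0.845·65.3 + 0.155·50.16 = 55.1785 + 7.77480 = 62.953.

62.95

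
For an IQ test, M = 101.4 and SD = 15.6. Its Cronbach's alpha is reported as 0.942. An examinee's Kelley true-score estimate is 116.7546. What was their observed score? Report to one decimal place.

T̂ = ρX + (1 − ρ)μ  ⇒  X = (T̂ − (1 − ρ)μ) / ρ
X = (116.7546 − 0.058 × 101.4) / 0.942 = (116.7546 − 5.8812) / 0.942 = 110.8734 / 0.942 = 117.700

117.7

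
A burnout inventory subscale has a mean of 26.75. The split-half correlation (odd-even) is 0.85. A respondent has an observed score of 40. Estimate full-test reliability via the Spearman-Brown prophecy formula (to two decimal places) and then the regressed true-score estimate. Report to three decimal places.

Spearman-Brown: ρ = 2r/(1 + r) = 2(0.85)/(1 + 0.85) = 1.700/1.85 = 0.9189 → 0.92
T̂ = 0.92(40) + 0.08(26.75) = 36.80 + 2.1400 = 38.9400 → 38.940

38.940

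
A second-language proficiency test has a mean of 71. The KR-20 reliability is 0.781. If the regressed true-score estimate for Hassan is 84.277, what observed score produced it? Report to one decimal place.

88.0

T̂ = ρX + (1 − ρ)μ  ⇒  X = (T̂ − (1 − ρ)μ) / ρ
X = (84.277 − 0.219 × 71) / 0.781 = (84.277 − 15.549) / 0.781 = 68.728 / 0.781 = 88.000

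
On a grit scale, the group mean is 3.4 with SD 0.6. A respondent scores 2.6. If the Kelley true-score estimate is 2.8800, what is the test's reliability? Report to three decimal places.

T̂ = ρX + (1 − ρ)μ  ⇒  T̂ − μ = ρ(X − μ)
ρ = (T̂ − μ)/(X − μ) = (2.8800 − 3.4) / (2.6 − 3.4) = -0.5200 / -0.8 = 0.65000

0.650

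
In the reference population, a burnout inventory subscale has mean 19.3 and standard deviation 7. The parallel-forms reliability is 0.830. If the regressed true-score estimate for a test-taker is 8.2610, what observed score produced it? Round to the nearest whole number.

T̂ = ρX + (1 − ρ)μ  ⇒  X = (T̂ − (1 − ρ)μ) / ρ
X = (8.2610 − 0.170 × 19.3) / 0.830 = (8.2610 − 3.2810) / 0.830 = 4.9800 / 0.830 = 6.00

6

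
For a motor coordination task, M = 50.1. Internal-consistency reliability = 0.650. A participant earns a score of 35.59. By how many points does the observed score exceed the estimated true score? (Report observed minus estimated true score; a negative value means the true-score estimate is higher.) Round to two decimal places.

-5.08

T̂ = ρX + (1 − ρ)μ
  = 0.650 × 35.59 + 0.350 × 50.1
  = 23.13350 + 17.5350
  = 40.6685
  ≈ 40.669
X − T̂ = 35.59 − 40.669 = -5.078 → -5.08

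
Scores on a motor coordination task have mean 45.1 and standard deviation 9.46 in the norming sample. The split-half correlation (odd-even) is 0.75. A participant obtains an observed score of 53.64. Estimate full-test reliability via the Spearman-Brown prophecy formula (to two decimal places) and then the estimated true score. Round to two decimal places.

52.44

Spearman-Brown: ρ = 2r/(1 + r) = 2(0.75)/(1 + 0.75) = 1.500/1.75 = 0.8571 → 0.86
Weight the observed score by reliability and the mean by (1 − reliability): T̂ = 0.86·53.64 + 0.14·45.1 = 46.1304 + 6.314 = 52.444.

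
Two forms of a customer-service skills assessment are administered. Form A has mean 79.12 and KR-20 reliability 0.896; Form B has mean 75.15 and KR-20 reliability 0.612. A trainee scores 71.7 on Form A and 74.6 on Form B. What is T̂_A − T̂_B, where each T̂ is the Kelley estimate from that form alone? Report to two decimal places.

-2.34

T̂_A = 0.896(71.7) + 0.104(79.12) = 72.4717
T̂_B = 0.612(74.6) + 0.388(75.15) = 74.8134
T̂_A − T̂_B = -2.3417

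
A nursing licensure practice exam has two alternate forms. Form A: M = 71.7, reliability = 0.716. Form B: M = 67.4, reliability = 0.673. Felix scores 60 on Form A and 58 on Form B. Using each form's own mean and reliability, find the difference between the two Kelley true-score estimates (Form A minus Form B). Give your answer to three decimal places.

2.249

T̂_A = 0.716(60) + 0.284(71.7) = 63.32280
T̂_B = 0.673(58) + 0.327(67.4) = 61.07380
T̂_A − T̂_B = 2.24900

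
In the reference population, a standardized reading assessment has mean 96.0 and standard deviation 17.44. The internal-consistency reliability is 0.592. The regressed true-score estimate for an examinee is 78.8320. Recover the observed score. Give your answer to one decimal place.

T̂ = ρX + (1 − ρ)μ  ⇒  X = (T̂ − (1 − ρ)μ) / ρ
X = (78.8320 − 0.408 × 96.0) / 0.592 = (78.8320 − 39.1680) / 0.592 = 39.6640 / 0.592 = 67.000

67.0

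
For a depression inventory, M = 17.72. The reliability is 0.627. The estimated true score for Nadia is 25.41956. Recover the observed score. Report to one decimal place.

30.0

T̂ = ρX + (1 − ρ)μ  ⇒  X = (T̂ − (1 − ρ)μ) / ρ
X = (25.41956 − 0.373 × 17.72) / 0.627 = (25.41956 − 6.60956) / 0.627 = 18.81000 / 0.627 = 30.000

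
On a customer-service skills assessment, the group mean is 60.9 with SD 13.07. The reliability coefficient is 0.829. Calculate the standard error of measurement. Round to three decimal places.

5.405

SEM = SD · √(1 − ρ) = 13.07 × √0.171 = 13.07 × 0.4135 = 5.4047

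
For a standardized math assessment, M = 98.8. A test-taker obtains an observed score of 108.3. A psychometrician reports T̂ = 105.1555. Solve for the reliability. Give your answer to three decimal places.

0.669

T̂ = ρX + (1 − ρ)μ  ⇒  T̂ − μ = ρ(X − μ)
ρ = (T̂ − μ)/(X − μ) = (105.1555 − 98.8) / (108.3 − 98.8) = 6.3555 / 9.5 = 0.66900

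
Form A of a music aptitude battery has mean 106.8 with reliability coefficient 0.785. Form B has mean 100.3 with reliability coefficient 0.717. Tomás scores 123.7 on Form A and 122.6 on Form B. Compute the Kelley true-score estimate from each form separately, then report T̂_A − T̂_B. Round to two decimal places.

T̂_A = 0.785(123.7) + 0.215(106.8) = 120.0665
T̂_B = 0.717(122.6) + 0.283(100.3) = 116.2891
T̂_A − T̂_B = 3.7774

3.78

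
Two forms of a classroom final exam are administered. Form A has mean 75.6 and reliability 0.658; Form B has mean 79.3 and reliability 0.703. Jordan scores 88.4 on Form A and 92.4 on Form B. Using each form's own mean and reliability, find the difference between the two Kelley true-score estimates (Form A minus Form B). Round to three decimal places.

-4.487

T̂_A = 0.658(88.4) + 0.342(75.6) = 84.02240
T̂_B = 0.703(92.4) + 0.297(79.3) = 88.50930
T̂_A − T̂_B = -4.48690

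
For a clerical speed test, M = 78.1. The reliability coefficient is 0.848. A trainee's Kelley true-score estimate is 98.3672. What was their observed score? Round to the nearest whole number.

102

T̂ = ρX + (1 − ρ)μ  ⇒  X = (T̂ − (1 − ρ)μ) / ρ
X = (98.3672 − 0.152 × 78.1) / 0.848 = (98.3672 − 11.8712) / 0.848 = 86.4960 / 0.848 = 102.00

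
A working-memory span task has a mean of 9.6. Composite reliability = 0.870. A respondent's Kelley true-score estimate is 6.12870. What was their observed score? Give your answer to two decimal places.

T̂ = ρX + (1 − ρ)μ  ⇒  X = (T̂ − (1 − ρ)μ) / ρ
X = (6.12870 − 0.130 × 9.6) / 0.870 = (6.12870 − 1.2480) / 0.870 = 4.88070 / 0.870 = 5.6100

5.61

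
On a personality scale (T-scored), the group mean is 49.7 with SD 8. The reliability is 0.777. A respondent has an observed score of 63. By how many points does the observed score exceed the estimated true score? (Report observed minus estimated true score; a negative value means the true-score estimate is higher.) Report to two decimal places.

Regress the observed score toward the mean by the unreliability: T̂ = 0.777·63 + 0.223·49.7 = 48.951 + 11.0831 = 60.0341.
X − T̂ = 63 − 60.034 = 2.966 → 2.97

2.97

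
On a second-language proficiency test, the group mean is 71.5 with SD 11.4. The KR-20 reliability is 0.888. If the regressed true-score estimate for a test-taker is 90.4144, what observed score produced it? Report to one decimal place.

T̂ = ρX + (1 − ρ)μ  ⇒  X = (T̂ − (1 − ρ)μ) / ρ
X = (90.4144 − 0.112 × 71.5) / 0.888 = (90.4144 − 8.0080) / 0.888 = 82.4064 / 0.888 = 92.800

92.8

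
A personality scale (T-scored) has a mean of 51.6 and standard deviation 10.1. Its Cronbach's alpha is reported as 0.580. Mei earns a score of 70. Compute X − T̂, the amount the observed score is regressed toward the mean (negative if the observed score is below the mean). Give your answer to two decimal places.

7.73

T̂ = 0.580(70) + 0.420(51.6) = 40.600 + 21.6720 = 62.2720 → 62.272
X − T̂ = 70 − 62.272 = 7.728 → 7.73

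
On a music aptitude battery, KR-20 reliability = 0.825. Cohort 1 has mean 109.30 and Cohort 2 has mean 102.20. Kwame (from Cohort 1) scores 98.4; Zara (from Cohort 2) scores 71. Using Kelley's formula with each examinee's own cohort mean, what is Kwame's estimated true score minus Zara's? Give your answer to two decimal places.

T̂_Kwame = 0.825(98.4) + 0.175(109.30) = 100.3075
T̂_Zara = 0.825(71) + 0.175(102.20) = 76.4600
Difference = 100.3075 − 76.4600 = 23.8475

23.85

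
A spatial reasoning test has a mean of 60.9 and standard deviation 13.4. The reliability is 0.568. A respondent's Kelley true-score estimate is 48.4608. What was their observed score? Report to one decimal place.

T̂ = ρX + (1 − ρ)μ  ⇒  X = (T̂ − (1 − ρ)μ) / ρ
X = (48.4608 − 0.432 × 60.9) / 0.568 = (48.4608 − 26.3088) / 0.568 = 22.1520 / 0.568 = 39.000

39.0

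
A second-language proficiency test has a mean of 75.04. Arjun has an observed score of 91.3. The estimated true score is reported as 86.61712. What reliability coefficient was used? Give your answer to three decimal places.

0.712

T̂ = ρX + (1 − ρ)μ  ⇒  T̂ − μ = ρ(X − μ)
ρ = (T̂ − μ)/(X − μ) = (86.61712 − 75.04) / (91.3 − 75.04) = 11.57712 / 16.26 = 0.71200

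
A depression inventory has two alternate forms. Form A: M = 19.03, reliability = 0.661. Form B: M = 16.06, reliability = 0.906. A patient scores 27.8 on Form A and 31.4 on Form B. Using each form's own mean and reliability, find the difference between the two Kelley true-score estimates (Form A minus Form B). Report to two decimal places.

-5.13

T̂_A = 0.661(27.8) + 0.339(19.03) = 24.8270
T̂_B = 0.906(31.4) + 0.094(16.06) = 29.9580
T̂_A − T̂_B = -5.1311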